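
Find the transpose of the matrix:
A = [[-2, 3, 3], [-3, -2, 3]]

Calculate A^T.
[[-2, -3], [3, -2], [3, 3]]

The transpose sends entry (i,j) to (j,i); rows become columns.
Row 0 of A: [-2, 3, 3] -> column 0 of A^T.
Row 1 of A: [-3, -2, 3] -> column 1 of A^T.
A^T = [[-2, -3], [3, -2], [3, 3]]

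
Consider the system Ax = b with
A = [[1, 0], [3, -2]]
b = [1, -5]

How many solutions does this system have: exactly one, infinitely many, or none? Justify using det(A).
Exactly one solution

Compute det(A) = (1)*(-2) - (0)*(3) = -2.
Because det(A) ≠ 0, A is invertible and Ax = b has a unique solution for every b (here x = A⁻¹ b).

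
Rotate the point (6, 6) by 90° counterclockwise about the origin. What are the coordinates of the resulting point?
(-6, 6)

Rotation matrix R(θ) = [[cos θ, -sin θ], [sin θ, cos θ]]; for θ = 90°:
R = [[0, -1], [1, 0]]
Result: R × [6, 6]ᵀ = [0·6 + (-1)·6, 1·6 + (0)·6]ᵀ = (-6, 6)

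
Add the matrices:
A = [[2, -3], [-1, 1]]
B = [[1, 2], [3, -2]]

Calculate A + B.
[[3, -1], [2, -1]]

Add corresponding elements:
(2)+(1)=3
(-3)+(2)=-1
(-1)+(3)=2
(1)+(-2)=-1
A + B = [[3, -1], [2, -1]]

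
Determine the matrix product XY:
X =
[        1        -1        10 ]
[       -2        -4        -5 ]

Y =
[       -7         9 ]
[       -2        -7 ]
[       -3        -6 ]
XY =
[      -35       -44 ]
[       37        40 ]

Matrix multiplication: (XY)[i][j] = sum over k of X[i][k] * Y[k][j].
  (XY)[0][0] = (1)*(-7) + (-1)*(-2) + (10)*(-3) = -35
  (XY)[0][1] = (1)*(9) + (-1)*(-7) + (10)*(-6) = -44
  (XY)[1][0] = (-2)*(-7) + (-4)*(-2) + (-5)*(-3) = 37
  (XY)[1][1] = (-2)*(9) + (-4)*(-7) + (-5)*(-6) = 40
XY =
[      -35       -44 ]
[       37        40 ]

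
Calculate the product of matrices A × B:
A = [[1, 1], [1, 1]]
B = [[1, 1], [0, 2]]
[[1, 3], [1, 3]]

Matrix multiplication:
C[0][0] = 1×1 + 1×0 = 1
C[0][1] = 1×1 + 1×2 = 3
C[1][0] = 1×1 + 1×0 = 1
C[1][1] = 1×1 + 1×2 = 3
Result: [[1, 3], [1, 3]]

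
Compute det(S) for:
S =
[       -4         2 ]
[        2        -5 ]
det(S) = 16

For a 2×2 matrix [[a, b], [c, d]], det = a*d - b*c.
det(S) = (-4)*(-5) - (2)*(2) = 20 - 4 = 16.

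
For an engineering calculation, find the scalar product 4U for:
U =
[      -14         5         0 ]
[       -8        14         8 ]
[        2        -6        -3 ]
4U =
[      -56        20         0 ]
[      -32        56        32 ]
[        8       -24       -12 ]

Scalar multiplication is elementwise: (4U)[i][j] = 4 * U[i][j].
  (4U)[0][0] = 4 * (-14) = -56
  (4U)[0][1] = 4 * (5) = 20
  (4U)[0][2] = 4 * (0) = 0
  (4U)[1][0] = 4 * (-8) = -32
  (4U)[1][1] = 4 * (14) = 56
  (4U)[1][2] = 4 * (8) = 32
  (4U)[2][0] = 4 * (2) = 8
  (4U)[2][1] = 4 * (-6) = -24
  (4U)[2][2] = 4 * (-3) = -12
4U =
[      -56        20         0 ]
[      -32        56        32 ]
[        8       -24       -12 ]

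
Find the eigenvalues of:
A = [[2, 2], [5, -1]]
λ = -3, 4

Solve det(A - λI) = 0. For a 2×2 matrix this is λ² - (trace)λ + det = 0.
trace(A) = 2 - 1 = 1.
det(A) = (2)*(-1) - (2)*(5) = -2 - 10 = -12.
Characteristic equation: λ² - (1)λ + (-12) = 0.
Discriminant: (1)² - 4*(-12) = 1 + 48 = 49.
Roots: λ = (1 ± √49) / 2 = -3, 4.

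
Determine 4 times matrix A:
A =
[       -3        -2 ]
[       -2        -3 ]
4A =
[      -12        -8 ]
[       -8       -12 ]

Scalar multiplication is elementwise: (4A)[i][j] = 4 * A[i][j].
  (4A)[0][0] = 4 * (-3) = -12
  (4A)[0][1] = 4 * (-2) = -8
  (4A)[1][0] = 4 * (-2) = -8
  (4A)[1][1] = 4 * (-3) = -12
4A =
[      -12        -8 ]
[       -8       -12 ]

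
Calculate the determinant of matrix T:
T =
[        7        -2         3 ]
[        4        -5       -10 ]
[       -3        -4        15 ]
det(T) = -838

Expand along row 0 (cofactor expansion): det(T) = a*(e*i - f*h) - b*(d*i - f*g) + c*(d*h - e*g), where the 3×3 is [[a, b, c], [d, e, f], [g, h, i]].
Minor M_00 = (-5)*(15) - (-10)*(-4) = -75 - 40 = -115.
Minor M_01 = (4)*(15) - (-10)*(-3) = 60 - 30 = 30.
Minor M_02 = (4)*(-4) - (-5)*(-3) = -16 - 15 = -31.
det(T) = (7)*(-115) - (-2)*(30) + (3)*(-31) = -805 + 60 - 93 = -838.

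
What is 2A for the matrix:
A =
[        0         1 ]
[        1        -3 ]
2A =
[        0         2 ]
[        2        -6 ]

Scalar multiplication is elementwise: (2A)[i][j] = 2 * A[i][j].
  (2A)[0][0] = 2 * (0) = 0
  (2A)[0][1] = 2 * (1) = 2
  (2A)[1][0] = 2 * (1) = 2
  (2A)[1][1] = 2 * (-3) = -6
2A =
[        0         2 ]
[        2        -6 ]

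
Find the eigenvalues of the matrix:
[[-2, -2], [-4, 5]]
λ = -3 and λ = 6

Characteristic equation: det(A - λI) = 0
λ² - (trace)λ + (det) = 0
λ² - (3)λ + (-18) = 0
λ² - 3λ - 18 = 0
Solving: λ = -3, 6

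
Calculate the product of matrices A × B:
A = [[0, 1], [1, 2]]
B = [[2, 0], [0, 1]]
[[0, 1], [2, 2]]

Matrix multiplication:
C[0][0] = 0×2 + 1×0 = 0
C[0][1] = 0×0 + 1×1 = 1
C[1][0] = 1×2 + 2×0 = 2
C[1][1] = 1×0 + 2×1 = 2
Result: [[0, 1], [2, 2]]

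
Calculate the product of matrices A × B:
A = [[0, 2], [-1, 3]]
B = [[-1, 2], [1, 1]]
[[2, 2], [4, 1]]

Matrix multiplication:
C[0][0] = 0×-1 + 2×1 = 2
C[0][1] = 0×2 + 2×1 = 2
C[1][0] = -1×-1 + 3×1 = 4
C[1][1] = -1×2 + 3×1 = 1
Result: [[2, 2], [4, 1]]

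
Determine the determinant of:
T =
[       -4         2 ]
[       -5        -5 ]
det(T) = 30

For a 2×2 matrix [[a, b], [c, d]], det = a*d - b*c.
det(T) = (-4)*(-5) - (2)*(-5) = 20 + 10 = 30.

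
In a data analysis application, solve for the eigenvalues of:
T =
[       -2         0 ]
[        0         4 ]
λ = -2, 4

Solve det(T - λI) = 0. For a 2×2 matrix the characteristic equation is λ² - (trace)λ + det = 0.
trace(T) = a + d = -2 + 4 = 2.
det(T) = a*d - b*c = (-2)*(4) - (0)*(0) = -8 - 0 = -8.
Characteristic equation: λ² - (2)λ + (-8) = 0.
Discriminant = (2)² - 4*(-8) = 4 + 32 = 36.
λ = (2 ± √36) / 2 = (2 ± 6) / 2 = -2, 4.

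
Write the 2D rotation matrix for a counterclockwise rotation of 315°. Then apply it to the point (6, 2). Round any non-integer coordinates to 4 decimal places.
R = [[√2/2, √2/2], [-√2/2, √2/2]]; R·(6, 2) = (5.6569, -2.8284)

Rotation matrix formula: R(θ) = [[cos θ, -sin θ], [sin θ, cos θ]]
For θ = 315°:
cos(315°) = √2/2
sin(315°) = -√2/2
R = [[√2/2, √2/2], [-√2/2, √2/2]]
Apply to (6, 2): [√2/2·6 + (√2/2)·2, -√2/2·6 + √2/2·2] = (5.6569, -2.8284)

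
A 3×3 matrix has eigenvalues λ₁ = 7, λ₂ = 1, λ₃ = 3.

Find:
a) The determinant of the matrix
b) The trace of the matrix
det = 21, trace = 11

Two standard eigenvalue identities:
- det(A) equals the product of the eigenvalues (counted with multiplicity).
- trace(A) equals the sum of the eigenvalues.
det(A) = (7)*(1)*(3) = 21.
trace(A) = 7 + 1 + 3 = 11.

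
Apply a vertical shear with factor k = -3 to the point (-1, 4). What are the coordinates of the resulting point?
(-1, 7)

Shear matrix for vertical shear with factor k = -3:
[[1, 0], [-3, 1]]
Result: (-1, 4) → (-1, 7)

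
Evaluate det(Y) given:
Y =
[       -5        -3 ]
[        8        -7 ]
det(Y) = 59

For a 2×2 matrix [[a, b], [c, d]], det = a*d - b*c.
det(Y) = (-5)*(-7) - (-3)*(8) = 35 + 24 = 59.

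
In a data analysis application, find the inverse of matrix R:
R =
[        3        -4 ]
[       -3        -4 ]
det(R) = -24
R⁻¹ =
[      1/6      -1/6 ]
[     -1/8      -1/8 ]

For a 2×2 matrix R = [[a, b], [c, d]] with det(R) ≠ 0, R⁻¹ = (1/det(R)) * [[d, -b], [-c, a]].
det(R) = (3)*(-4) - (-4)*(-3) = -12 - 12 = -24.
R⁻¹ = (1/-24) * [[-4, 4], [3, 3]].
Dividing each entry by -24 and reducing:
R⁻¹ =
[      1/6      -1/6 ]
[     -1/8      -1/8 ]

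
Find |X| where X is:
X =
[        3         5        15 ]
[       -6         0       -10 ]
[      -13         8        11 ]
det(X) = 500

Expand along row 0 (cofactor expansion): det(X) = a*(e*i - f*h) - b*(d*i - f*g) + c*(d*h - e*g), where the 3×3 is [[a, b, c], [d, e, f], [g, h, i]].
Minor M_00 = (0)*(11) - (-10)*(8) = 0 + 80 = 80.
Minor M_01 = (-6)*(11) - (-10)*(-13) = -66 - 130 = -196.
Minor M_02 = (-6)*(8) - (0)*(-13) = -48 - 0 = -48.
det(X) = (3)*(80) - (5)*(-196) + (15)*(-48) = 240 + 980 - 720 = 500.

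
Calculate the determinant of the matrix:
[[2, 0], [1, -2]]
-4

For a 2×2 matrix [[a, b], [c, d]], det = ad - bc
det = (2)(-2) - (0)(1) = -4 - 0 = -4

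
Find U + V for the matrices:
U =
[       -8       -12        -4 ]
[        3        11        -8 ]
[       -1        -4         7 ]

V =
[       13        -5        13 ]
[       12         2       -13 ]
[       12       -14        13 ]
U + V =
[        5       -17         9 ]
[       15        13       -21 ]
[       11       -18        20 ]

Matrix addition is elementwise: (U+V)[i][j] = U[i][j] + V[i][j].
  (U+V)[0][0] = (-8) + (13) = 5
  (U+V)[0][1] = (-12) + (-5) = -17
  (U+V)[0][2] = (-4) + (13) = 9
  (U+V)[1][0] = (3) + (12) = 15
  (U+V)[1][1] = (11) + (2) = 13
  (U+V)[1][2] = (-8) + (-13) = -21
  (U+V)[2][0] = (-1) + (12) = 11
  (U+V)[2][1] = (-4) + (-14) = -18
  (U+V)[2][2] = (7) + (13) = 20
U + V =
[        5       -17         9 ]
[       15        13       -21 ]
[       11       -18        20 ]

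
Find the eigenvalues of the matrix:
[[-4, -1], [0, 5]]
λ = -4 and λ = 5

Characteristic equation: det(A - λI) = 0
λ² - (trace)λ + (det) = 0
λ² - (1)λ + (-20) = 0
λ² - 1λ - 20 = 0
Solving: λ = -4, 5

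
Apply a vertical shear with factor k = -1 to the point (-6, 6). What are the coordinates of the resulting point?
(-6, 12)

Shear matrix for vertical shear with factor k = -1:
[[1, 0], [-1, 1]]
Result: (-6, 6) → (-6, 12)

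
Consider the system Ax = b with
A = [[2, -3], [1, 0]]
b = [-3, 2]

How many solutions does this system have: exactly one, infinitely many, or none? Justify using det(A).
Exactly one solution

Compute det(A) = (2)*(0) - (-3)*(1) = 3.
Because det(A) ≠ 0, A is invertible and Ax = b has a unique solution for every b (here x = A⁻¹ b).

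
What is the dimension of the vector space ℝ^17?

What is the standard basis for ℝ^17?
Dimension = 17; standard basis = {e_1, e_2, e_3, …, e_17}

ℝ^17 is the space of 17-tuples of real numbers; its dimension is 17.
The standard basis consists of 17 vectors: e_1, e_2, e_3, …, e_17, where e_i is the vector with 1 in position i and 0 elsewhere.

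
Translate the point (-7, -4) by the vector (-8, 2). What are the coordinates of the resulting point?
(-15, -2)

Translation by (-8, 2):
x' = -7 + -8 = -15
y' = -4 + 2 = -2
Homogeneous matrix: [[1, 0, -8], [0, 1, 2], [0, 0, 1]]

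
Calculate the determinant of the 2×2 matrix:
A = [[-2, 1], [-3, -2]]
7

For A = [[a, b], [c, d]], det(A) = a*d - b*c.
det(A) = (-2)*(-2) - (1)*(-3) = 4 - -3 = 7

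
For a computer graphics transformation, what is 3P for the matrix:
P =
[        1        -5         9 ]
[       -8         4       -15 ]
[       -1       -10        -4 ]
3P =
[        3       -15        27 ]
[      -24        12       -45 ]
[       -3       -30       -12 ]

Scalar multiplication is elementwise: (3P)[i][j] = 3 * P[i][j].
  (3P)[0][0] = 3 * (1) = 3
  (3P)[0][1] = 3 * (-5) = -15
  (3P)[0][2] = 3 * (9) = 27
  (3P)[1][0] = 3 * (-8) = -24
  (3P)[1][1] = 3 * (4) = 12
  (3P)[1][2] = 3 * (-15) = -45
  (3P)[2][0] = 3 * (-1) = -3
  (3P)[2][1] = 3 * (-10) = -30
  (3P)[2][2] = 3 * (-4) = -12
3P =
[        3       -15        27 ]
[      -24        12       -45 ]
[       -3       -30       -12 ]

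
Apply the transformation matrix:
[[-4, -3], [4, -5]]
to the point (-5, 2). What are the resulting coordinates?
(14, -30)

Matrix multiplication:
[[-4, -3], [4, -5]] × [-5, 2]ᵀ
= [-4×-5 + -3×2, 4×-5 + -5×2]ᵀ
= [14.0000, -30.0000]ᵀ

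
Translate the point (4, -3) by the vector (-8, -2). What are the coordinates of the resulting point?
(-4, -5)

Translation by (-8, -2):
x' = 4 + -8 = -4
y' = -3 + -2 = -5
Homogeneous matrix: [[1, 0, -8], [0, 1, -2], [0, 0, 1]]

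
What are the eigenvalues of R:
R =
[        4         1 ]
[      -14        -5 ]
λ = -3, 2

Solve det(R - λI) = 0. For a 2×2 matrix the characteristic equation is λ² - (trace)λ + det = 0.
trace(R) = a + d = 4 - 5 = -1.
det(R) = a*d - b*c = (4)*(-5) - (1)*(-14) = -20 + 14 = -6.
Characteristic equation: λ² - (-1)λ + (-6) = 0.
Discriminant = (-1)² - 4*(-6) = 1 + 24 = 25.
λ = (-1 ± √25) / 2 = (-1 ± 5) / 2 = -3, 2.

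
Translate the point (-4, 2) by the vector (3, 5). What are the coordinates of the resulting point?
(-1, 7)

Translation by (3, 5):
x' = -4 + 3 = -1
y' = 2 + 5 = 7
Homogeneous matrix: [[1, 0, 3], [0, 1, 5], [0, 0, 1]]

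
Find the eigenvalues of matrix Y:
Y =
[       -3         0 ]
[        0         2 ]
λ = -3, 2

Solve det(Y - λI) = 0. For a 2×2 matrix the characteristic equation is λ² - (trace)λ + det = 0.
trace(Y) = a + d = -3 + 2 = -1.
det(Y) = a*d - b*c = (-3)*(2) - (0)*(0) = -6 - 0 = -6.
Characteristic equation: λ² - (-1)λ + (-6) = 0.
Discriminant = (-1)² - 4*(-6) = 1 + 24 = 25.
λ = (-1 ± √25) / 2 = (-1 ± 5) / 2 = -3, 2.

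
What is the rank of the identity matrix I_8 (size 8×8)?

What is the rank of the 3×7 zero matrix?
rank(I_8) = 8, rank(0) = 0

The identity I_8 has 8 columns that are the standard basis vectors e_1, …, e_8. These are linearly independent, so all 8 columns are pivots and rank(I_8) = 8.
The 3×7 zero matrix has every entry zero, so every row is the zero row and there are no pivots; rank(0) = 0.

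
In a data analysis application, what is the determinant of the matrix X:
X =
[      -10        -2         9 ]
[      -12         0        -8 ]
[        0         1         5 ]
det(X) = -308

Expand along row 0 (cofactor expansion): det(X) = a*(e*i - f*h) - b*(d*i - f*g) + c*(d*h - e*g), where the 3×3 is [[a, b, c], [d, e, f], [g, h, i]].
Minor M_00 = (0)*(5) - (-8)*(1) = 0 + 8 = 8.
Minor M_01 = (-12)*(5) - (-8)*(0) = -60 - 0 = -60.
Minor M_02 = (-12)*(1) - (0)*(0) = -12 - 0 = -12.
det(X) = (-10)*(8) - (-2)*(-60) + (9)*(-12) = -80 - 120 - 108 = -308.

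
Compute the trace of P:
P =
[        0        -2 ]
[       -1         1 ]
tr(P) = 0 + 1 = 1

The trace of a square matrix is the sum of its diagonal entries.
Diagonal entries of P: P[0][0] = 0, P[1][1] = 1.
tr(P) = 0 + 1 = 1.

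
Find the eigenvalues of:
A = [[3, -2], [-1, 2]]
λ = 1, 4

Solve det(A - λI) = 0. For a 2×2 matrix this is λ² - (trace)λ + det = 0.
trace(A) = 3 + 2 = 5.
det(A) = (3)*(2) - (-2)*(-1) = 6 - 2 = 4.
Characteristic equation: λ² - (5)λ + (4) = 0.
Discriminant: (5)² - 4*(4) = 25 - 16 = 9.
Roots: λ = (5 ± √9) / 2 = 1, 4.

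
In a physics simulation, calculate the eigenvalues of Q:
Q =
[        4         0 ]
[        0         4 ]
λ = 4, 4

Solve det(Q - λI) = 0. For a 2×2 matrix the characteristic equation is λ² - (trace)λ + det = 0.
trace(Q) = a + d = 4 + 4 = 8.
det(Q) = a*d - b*c = (4)*(4) - (0)*(0) = 16 - 0 = 16.
Characteristic equation: λ² - (8)λ + (16) = 0.
Discriminant = (8)² - 4*(16) = 64 - 64 = 0.
λ = (8 ± √0) / 2 = (8 ± 0) / 2 = 4, 4.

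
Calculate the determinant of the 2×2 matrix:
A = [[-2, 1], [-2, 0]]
2

For A = [[a, b], [c, d]], det(A) = a*d - b*c.
det(A) = (-2)*(0) - (1)*(-2) = 0 - -2 = 2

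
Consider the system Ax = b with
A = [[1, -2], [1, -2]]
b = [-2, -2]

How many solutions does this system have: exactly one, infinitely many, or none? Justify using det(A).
Infinitely many solutions

det(A) = (1)*(-2) - (-2)*(1) = 0, so A is singular (column 2 is -2 times column 1).
b = [-2, -2] = -2 * column 1 of A, so b lies in the column space of A.
A singular matrix whose right-hand side is in its column space gives a 1-parameter family of solutions — infinitely many.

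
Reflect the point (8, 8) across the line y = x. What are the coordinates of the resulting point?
(8, 8)

Reflection across line y = x: (8, 8) → (8, 8)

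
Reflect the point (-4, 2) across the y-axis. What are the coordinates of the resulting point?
(4, 2)

Reflection across y-axis: (-4, 2) → (4, 2)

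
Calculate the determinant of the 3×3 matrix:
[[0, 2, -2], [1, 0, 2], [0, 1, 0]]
-2

Expansion along first row:
det = 0·det([[0,2],[1,0]]) - 2·det([[1,2],[0,0]]) + -2·det([[1,0],[0,1]])
    = 0·(0·0 - 2·1) - 2·(1·0 - 2·0) + -2·(1·1 - 0·0)
    = 0·-2 - 2·0 + -2·1
    = 0 + 0 + -2 = -2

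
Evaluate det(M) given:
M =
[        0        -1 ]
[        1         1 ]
det(M) = 1

For a 2×2 matrix [[a, b], [c, d]], det = a*d - b*c.
det(M) = (0)*(1) - (-1)*(1) = 0 + 1 = 1.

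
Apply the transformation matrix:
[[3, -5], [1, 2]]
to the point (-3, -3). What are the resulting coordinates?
(6, -9)

Matrix multiplication:
[[3, -5], [1, 2]] × [-3, -3]ᵀ
= [3×-3 + -5×-3, 1×-3 + 2×-3]ᵀ
= [6.0000, -9.0000]ᵀ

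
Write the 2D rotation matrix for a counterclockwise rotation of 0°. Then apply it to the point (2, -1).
R = [[1, 0], [0, 1]]; R·(2, -1) = (2, -1)

Rotation matrix formula: R(θ) = [[cos θ, -sin θ], [sin θ, cos θ]]
For θ = 0°:
cos(0°) = 1
sin(0°) = 0
R = [[1, 0], [0, 1]]
Apply to (2, -1): [1·2 + (0)·-1, 0·2 + 1·-1] = (2, -1)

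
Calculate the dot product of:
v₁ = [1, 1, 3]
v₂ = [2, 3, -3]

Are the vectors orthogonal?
-4, No

The dot product is the sum of products of corresponding components.
v₁·v₂ = (1)*(2) + (1)*(3) + (3)*(-3) = 2 + 3 - 9 = -4.
Two vectors are orthogonal iff their dot product is 0; here the dot product is -4, so the vectors are not orthogonal.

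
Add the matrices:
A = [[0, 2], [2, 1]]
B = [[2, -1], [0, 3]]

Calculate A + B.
[[2, 1], [2, 4]]

Add corresponding elements:
(0)+(2)=2
(2)+(-1)=1
(2)+(0)=2
(1)+(3)=4
A + B = [[2, 1], [2, 4]]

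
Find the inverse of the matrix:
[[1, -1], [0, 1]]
[[1, 1], [0, 1]]

For [[a,b],[c,d]], inverse = (1/det)·[[d,-b],[-c,a]]
det = 1·1 - -1·0 = 1
Inverse = (1/1)·[[1, 1], [0, 1]]
        = [[1, 1], [0, 1]]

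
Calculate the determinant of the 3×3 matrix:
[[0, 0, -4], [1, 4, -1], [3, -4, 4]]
64

Expansion along first row:
det = 0·det([[4,-1],[-4,4]]) - 0·det([[1,-1],[3,4]]) + -4·det([[1,4],[3,-4]])
    = 0·(4·4 - -1·-4) - 0·(1·4 - -1·3) + -4·(1·-4 - 4·3)
    = 0·12 - 0·7 + -4·-16
    = 0 + 0 + 64 = 64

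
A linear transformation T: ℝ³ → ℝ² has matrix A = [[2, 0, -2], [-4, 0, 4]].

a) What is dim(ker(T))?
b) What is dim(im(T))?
dim(ker) = 2, dim(im) = 1

Observe that row 2 = -2 × row 1 (so the rows are linearly dependent).
Thus rank(A) = 1 (only one linearly independent row).
dim(im(T)) = rank(A) = 1.
By the rank-nullity theorem applied to T: ℝ³ → ℝ², rank(A) + nullity(A) = 3 (the domain dimension), so dim(ker(T)) = 3 - 1 = 2.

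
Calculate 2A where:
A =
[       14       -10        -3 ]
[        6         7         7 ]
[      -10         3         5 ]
2A =
[       28       -20        -6 ]
[       12        14        14 ]
[      -20         6        10 ]

Scalar multiplication is elementwise: (2A)[i][j] = 2 * A[i][j].
  (2A)[0][0] = 2 * (14) = 28
  (2A)[0][1] = 2 * (-10) = -20
  (2A)[0][2] = 2 * (-3) = -6
  (2A)[1][0] = 2 * (6) = 12
  (2A)[1][1] = 2 * (7) = 14
  (2A)[1][2] = 2 * (7) = 14
  (2A)[2][0] = 2 * (-10) = -20
  (2A)[2][1] = 2 * (3) = 6
  (2A)[2][2] = 2 * (5) = 10
2A =
[       28       -20        -6 ]
[       12        14        14 ]
[      -20         6        10 ]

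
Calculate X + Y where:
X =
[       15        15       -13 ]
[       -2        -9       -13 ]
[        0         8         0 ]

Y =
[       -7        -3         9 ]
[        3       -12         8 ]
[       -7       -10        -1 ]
X + Y =
[        8        12        -4 ]
[        1       -21        -5 ]
[       -7        -2        -1 ]

Matrix addition is elementwise: (X+Y)[i][j] = X[i][j] + Y[i][j].
  (X+Y)[0][0] = (15) + (-7) = 8
  (X+Y)[0][1] = (15) + (-3) = 12
  (X+Y)[0][2] = (-13) + (9) = -4
  (X+Y)[1][0] = (-2) + (3) = 1
  (X+Y)[1][1] = (-9) + (-12) = -21
  (X+Y)[1][2] = (-13) + (8) = -5
  (X+Y)[2][0] = (0) + (-7) = -7
  (X+Y)[2][1] = (8) + (-10) = -2
  (X+Y)[2][2] = (0) + (-1) = -1
X + Y =
[        8        12        -4 ]
[        1       -21        -5 ]
[       -7        -2        -1 ]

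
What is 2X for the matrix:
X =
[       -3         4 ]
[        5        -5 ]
2X =
[       -6         8 ]
[       10       -10 ]

Scalar multiplication is elementwise: (2X)[i][j] = 2 * X[i][j].
  (2X)[0][0] = 2 * (-3) = -6
  (2X)[0][1] = 2 * (4) = 8
  (2X)[1][0] = 2 * (5) = 10
  (2X)[1][1] = 2 * (-5) = -10
2X =
[       -6         8 ]
[       10       -10 ]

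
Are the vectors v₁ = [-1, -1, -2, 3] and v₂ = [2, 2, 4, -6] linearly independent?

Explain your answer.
No, linearly dependent (v₂ = -2·v₁)

Check whether there is a scalar k with v₂ = k·v₁.
Comparing components, k = -2 satisfies -2·[-1, -1, -2, 3] = [2, 2, 4, -6].
Since v₂ is a scalar multiple of v₁, the two vectors are linearly dependent.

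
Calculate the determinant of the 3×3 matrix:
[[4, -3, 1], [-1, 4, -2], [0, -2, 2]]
12

Expansion along first row:
det = 4·det([[4,-2],[-2,2]]) - -3·det([[-1,-2],[0,2]]) + 1·det([[-1,4],[0,-2]])
    = 4·(4·2 - -2·-2) - -3·(-1·2 - -2·0) + 1·(-1·-2 - 4·0)
    = 4·4 - -3·-2 + 1·2
    = 16 + -6 + 2 = 12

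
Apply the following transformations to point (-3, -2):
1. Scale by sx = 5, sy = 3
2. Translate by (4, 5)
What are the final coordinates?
(-11, -1)

Step 1: Scale (-3, -2) by (sx, sy) = (5, 3) → (-15, -6)
Step 2: Translate by (4, 5) → (-11, -1)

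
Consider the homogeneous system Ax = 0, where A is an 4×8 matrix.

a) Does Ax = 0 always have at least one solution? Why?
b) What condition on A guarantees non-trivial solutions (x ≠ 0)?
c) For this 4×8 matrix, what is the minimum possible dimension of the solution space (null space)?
a) Yes, x = 0 is always a solution. b) When A has linearly dependent columns (rank < n). c) Minimum nullity = 4.

a) x = 0 satisfies A·0 = 0, so the zero vector is always a solution.
b) Non-trivial solutions exist iff the columns of A are linearly dependent, equivalently rank(A) < n (the number of columns).
c) By rank-nullity, rank(A) + nullity(A) = n = 8. Since A has only 4 rows, rank(A) ≤ 4, so nullity(A) ≥ 8 - 4 = 4.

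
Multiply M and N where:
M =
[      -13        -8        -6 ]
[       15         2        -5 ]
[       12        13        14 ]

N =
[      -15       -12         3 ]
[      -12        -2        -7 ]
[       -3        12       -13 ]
MN =
[      309       100        95 ]
[     -234      -244        96 ]
[     -378        -2      -237 ]

Matrix multiplication: (MN)[i][j] = sum over k of M[i][k] * N[k][j].
  (MN)[0][0] = (-13)*(-15) + (-8)*(-12) + (-6)*(-3) = 309
  (MN)[0][1] = (-13)*(-12) + (-8)*(-2) + (-6)*(12) = 100
  (MN)[0][2] = (-13)*(3) + (-8)*(-7) + (-6)*(-13) = 95
  (MN)[1][0] = (15)*(-15) + (2)*(-12) + (-5)*(-3) = -234
  (MN)[1][1] = (15)*(-12) + (2)*(-2) + (-5)*(12) = -244
  (MN)[1][2] = (15)*(3) + (2)*(-7) + (-5)*(-13) = 96
  (MN)[2][0] = (12)*(-15) + (13)*(-12) + (14)*(-3) = -378
  (MN)[2][1] = (12)*(-12) + (13)*(-2) + (14)*(12) = -2
  (MN)[2][2] = (12)*(3) + (13)*(-7) + (14)*(-13) = -237
MN =
[      309       100        95 ]
[     -234      -244        96 ]
[     -378        -2      -237 ]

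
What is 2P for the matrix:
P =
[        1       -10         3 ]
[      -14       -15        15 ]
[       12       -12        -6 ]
2P =
[        2       -20         6 ]
[      -28       -30        30 ]
[       24       -24       -12 ]

Scalar multiplication is elementwise: (2P)[i][j] = 2 * P[i][j].
  (2P)[0][0] = 2 * (1) = 2
  (2P)[0][1] = 2 * (-10) = -20
  (2P)[0][2] = 2 * (3) = 6
  (2P)[1][0] = 2 * (-14) = -28
  (2P)[1][1] = 2 * (-15) = -30
  (2P)[1][2] = 2 * (15) = 30
  (2P)[2][0] = 2 * (12) = 24
  (2P)[2][1] = 2 * (-12) = -24
  (2P)[2][2] = 2 * (-6) = -12
2P =
[        2       -20         6 ]
[      -28       -30        30 ]
[       24       -24       -12 ]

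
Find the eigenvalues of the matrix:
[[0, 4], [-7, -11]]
λ = -7 and λ = -4

Characteristic equation: det(A - λI) = 0
λ² - (trace)λ + (det) = 0
λ² - (-11)λ + (28) = 0
λ² + 11λ + 28 = 0
Solving: λ = -7, -4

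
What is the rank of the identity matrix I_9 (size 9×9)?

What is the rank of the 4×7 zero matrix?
rank(I_9) = 9, rank(0) = 0

The identity I_9 has 9 columns that are the standard basis vectors e_1, …, e_9. These are linearly independent, so all 9 columns are pivots and rank(I_9) = 9.
The 4×7 zero matrix has every entry zero, so every row is the zero row and there are no pivots; rank(0) = 0.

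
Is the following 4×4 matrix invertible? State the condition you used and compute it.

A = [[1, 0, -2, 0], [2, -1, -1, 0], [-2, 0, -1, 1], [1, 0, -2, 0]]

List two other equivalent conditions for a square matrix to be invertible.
No, not invertible; det(A) = 0 (two rows are equal, so the rows are linearly dependent). Equivalent conditions (failing for this A): rank(A) < 4; Ax = 0 has non-trivial solutions; 0 is an eigenvalue; the columns are linearly dependent.

To check invertibility, compute det(A).
In this matrix, row 0 and the last row are identical, so one row is a scalar multiple of another and the rows are linearly dependent.
A matrix with linearly dependent rows has det = 0 and is not invertible.
Equivalent failed conditions:
- rank(A) < 4.
- Ax = 0 has non-trivial solutions.
- 0 is an eigenvalue.
- The columns are linearly dependent.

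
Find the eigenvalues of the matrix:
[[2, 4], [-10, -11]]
λ = -6 and λ = -3

Characteristic equation: det(A - λI) = 0
λ² - (trace)λ + (det) = 0
λ² - (-9)λ + (18) = 0
λ² + 9λ + 18 = 0
Solving: λ = -6, -3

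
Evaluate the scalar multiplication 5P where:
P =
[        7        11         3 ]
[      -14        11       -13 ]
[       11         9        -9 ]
5P =
[       35        55        15 ]
[      -70        55       -65 ]
[       55        45       -45 ]

Scalar multiplication is elementwise: (5P)[i][j] = 5 * P[i][j].
  (5P)[0][0] = 5 * (7) = 35
  (5P)[0][1] = 5 * (11) = 55
  (5P)[0][2] = 5 * (3) = 15
  (5P)[1][0] = 5 * (-14) = -70
  (5P)[1][1] = 5 * (11) = 55
  (5P)[1][2] = 5 * (-13) = -65
  (5P)[2][0] = 5 * (11) = 55
  (5P)[2][1] = 5 * (9) = 45
  (5P)[2][2] = 5 * (-9) = -45
5P =
[       35        55        15 ]
[      -70        55       -65 ]
[       55        45       -45 ]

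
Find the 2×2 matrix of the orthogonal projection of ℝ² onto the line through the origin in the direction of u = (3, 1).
[[9/10, 3/10], [3/10, 1/10]]

The orthogonal projection onto the line spanned by a nonzero vector u = (a, b) has matrix P = (u uᵀ) / (uᵀ u) = (1/(a² + b²)) · [[a², ab], [ab, b²]].
Here u = (3, 1), so a² + b² = 9 + 1 = 10.
P = (1/10) · [[9, 3], [3, 1]] = [[9/10, 3/10], [3/10, 1/10]].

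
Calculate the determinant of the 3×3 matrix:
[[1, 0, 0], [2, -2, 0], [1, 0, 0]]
0

Expansion along first row:
det = 1·det([[-2,0],[0,0]]) - 0·det([[2,0],[1,0]]) + 0·det([[2,-2],[1,0]])
    = 1·(-2·0 - 0·0) - 0·(2·0 - 0·1) + 0·(2·0 - -2·1)
    = 1·0 - 0·0 + 0·2
    = 0 + 0 + 0 = 0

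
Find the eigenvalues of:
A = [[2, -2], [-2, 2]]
λ = 0, 4

Solve det(A - λI) = 0. For a 2×2 matrix this is λ² - (trace)λ + det = 0.
trace(A) = 2 + 2 = 4.
det(A) = (2)*(2) - (-2)*(-2) = 4 - 4 = 0.
Characteristic equation: λ² - (4)λ + (0) = 0.
Discriminant: (4)² - 4*(0) = 16 - 0 = 16.
Roots: λ = (4 ± √16) / 2 = 0, 4.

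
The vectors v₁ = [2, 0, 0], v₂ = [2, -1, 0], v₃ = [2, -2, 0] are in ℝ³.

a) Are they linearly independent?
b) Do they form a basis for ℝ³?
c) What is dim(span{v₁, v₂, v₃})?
Not independent, not a basis, dim(span) = 2

Check whether v₃ can be written as a linear combination of v₁ and v₂.
v₃ = (-1)·v₁ + (2)·v₂ = [2, -2, 0], so the three vectors are linearly dependent.
Thus they do not form a basis for ℝ³, and dim(span{v₁, v₂, v₃}) = 2 (spanned by v₁ and v₂).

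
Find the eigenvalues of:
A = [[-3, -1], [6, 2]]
λ = -1, 0

Solve det(A - λI) = 0. For a 2×2 matrix this is λ² - (trace)λ + det = 0.
trace(A) = -3 + 2 = -1.
det(A) = (-3)*(2) - (-1)*(6) = -6 + 6 = 0.
Characteristic equation: λ² - (-1)λ + (0) = 0.
Discriminant: (-1)² - 4*(0) = 1 - 0 = 1.
Roots: λ = (-1 ± √1) / 2 = -1, 0.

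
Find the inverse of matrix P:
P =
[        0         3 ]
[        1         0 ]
det(P) = -3
P⁻¹ =
[        0         1 ]
[      1/3         0 ]

For a 2×2 matrix P = [[a, b], [c, d]] with det(P) ≠ 0, P⁻¹ = (1/det(P)) * [[d, -b], [-c, a]].
det(P) = (0)*(0) - (3)*(1) = 0 - 3 = -3.
P⁻¹ = (1/-3) * [[0, -3], [-1, 0]].
Dividing each entry by -3 and reducing:
P⁻¹ =
[        0         1 ]
[      1/3         0 ]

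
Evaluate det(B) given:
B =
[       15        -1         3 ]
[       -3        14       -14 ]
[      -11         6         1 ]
det(B) = 1721

Expand along row 0 (cofactor expansion): det(B) = a*(e*i - f*h) - b*(d*i - f*g) + c*(d*h - e*g), where the 3×3 is [[a, b, c], [d, e, f], [g, h, i]].
Minor M_00 = (14)*(1) - (-14)*(6) = 14 + 84 = 98.
Minor M_01 = (-3)*(1) - (-14)*(-11) = -3 - 154 = -157.
Minor M_02 = (-3)*(6) - (14)*(-11) = -18 + 154 = 136.
det(B) = (15)*(98) - (-1)*(-157) + (3)*(136) = 1470 - 157 + 408 = 1721.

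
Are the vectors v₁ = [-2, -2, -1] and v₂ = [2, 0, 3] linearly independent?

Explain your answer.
Yes, linearly independent

Two vectors are linearly dependent iff one is a scalar multiple of the other.
No single scalar k satisfies v₂ = k·v₁ (the ratios of corresponding entries disagree), so v₁ and v₂ are linearly independent.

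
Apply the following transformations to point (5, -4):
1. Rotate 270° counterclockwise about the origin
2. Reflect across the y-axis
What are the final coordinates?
(4, -5)

Step 1: Rotate 270° → (-4, -5)
Step 2: Reflect across the y-axis → (4, -5)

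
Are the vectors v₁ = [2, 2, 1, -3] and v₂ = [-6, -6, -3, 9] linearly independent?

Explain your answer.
No, linearly dependent (v₂ = -3·v₁)

Check whether there is a scalar k with v₂ = k·v₁.
Comparing components, k = -3 satisfies -3·[2, 2, 1, -3] = [-6, -6, -3, 9].
Since v₂ is a scalar multiple of v₁, the two vectors are linearly dependent.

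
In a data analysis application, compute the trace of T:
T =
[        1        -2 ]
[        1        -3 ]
tr(T) = 1 - 3 = -2

The trace of a square matrix is the sum of its diagonal entries.
Diagonal entries of T: T[0][0] = 1, T[1][1] = -3.
tr(T) = 1 - 3 = -2.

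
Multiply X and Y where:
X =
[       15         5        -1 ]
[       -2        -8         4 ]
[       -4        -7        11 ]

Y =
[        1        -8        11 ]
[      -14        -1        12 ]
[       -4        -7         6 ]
XY =
[      -51      -118       219 ]
[       94        -4       -94 ]
[       50       -38       -62 ]

Matrix multiplication: (XY)[i][j] = sum over k of X[i][k] * Y[k][j].
  (XY)[0][0] = (15)*(1) + (5)*(-14) + (-1)*(-4) = -51
  (XY)[0][1] = (15)*(-8) + (5)*(-1) + (-1)*(-7) = -118
  (XY)[0][2] = (15)*(11) + (5)*(12) + (-1)*(6) = 219
  (XY)[1][0] = (-2)*(1) + (-8)*(-14) + (4)*(-4) = 94
  (XY)[1][1] = (-2)*(-8) + (-8)*(-1) + (4)*(-7) = -4
  (XY)[1][2] = (-2)*(11) + (-8)*(12) + (4)*(6) = -94
  (XY)[2][0] = (-4)*(1) + (-7)*(-14) + (11)*(-4) = 50
  (XY)[2][1] = (-4)*(-8) + (-7)*(-1) + (11)*(-7) = -38
  (XY)[2][2] = (-4)*(11) + (-7)*(12) + (11)*(6) = -62
XY =
[      -51      -118       219 ]
[       94        -4       -94 ]
[       50       -38       -62 ]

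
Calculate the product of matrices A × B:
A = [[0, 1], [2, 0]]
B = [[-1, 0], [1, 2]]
[[1, 2], [-2, 0]]

Matrix multiplication:
C[0][0] = 0×-1 + 1×1 = 1
C[0][1] = 0×0 + 1×2 = 2
C[1][0] = 2×-1 + 0×1 = -2
C[1][1] = 2×0 + 0×2 = 0
Result: [[1, 2], [-2, 0]]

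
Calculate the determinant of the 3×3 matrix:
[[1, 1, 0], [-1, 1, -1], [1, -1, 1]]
0

Expansion along first row:
det = 1·det([[1,-1],[-1,1]]) - 1·det([[-1,-1],[1,1]]) + 0·det([[-1,1],[1,-1]])
    = 1·(1·1 - -1·-1) - 1·(-1·1 - -1·1) + 0·(-1·-1 - 1·1)
    = 1·0 - 1·0 + 0·0
    = 0 + 0 + 0 = 0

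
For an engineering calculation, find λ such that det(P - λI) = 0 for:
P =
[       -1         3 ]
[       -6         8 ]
λ = 2, 5

Solve det(P - λI) = 0. For a 2×2 matrix the characteristic equation is λ² - (trace)λ + det = 0.
trace(P) = a + d = -1 + 8 = 7.
det(P) = a*d - b*c = (-1)*(8) - (3)*(-6) = -8 + 18 = 10.
Characteristic equation: λ² - (7)λ + (10) = 0.
Discriminant = (7)² - 4*(10) = 49 - 40 = 9.
λ = (7 ± √9) / 2 = (7 ± 3) / 2 = 2, 5.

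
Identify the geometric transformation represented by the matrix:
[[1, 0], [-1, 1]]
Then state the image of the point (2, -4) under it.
vertical shear with factor -1; image of (2, -4) is (2, -6)

The matrix [[1, 0], [k, 1]] sends (x, y) to (x, -1x + y), leaving the x-coordinate fixed: a vertical shear.
The matrix [[1, 0], [-1, 1]] represents: vertical shear with factor -1.
Applying it to (2, -4): [1·2 + 0·-4, -1·2 + 1·-4] = (2, -6).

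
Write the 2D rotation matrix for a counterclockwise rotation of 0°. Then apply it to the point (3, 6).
R = [[1, 0], [0, 1]]; R·(3, 6) = (3, 6)

Rotation matrix formula: R(θ) = [[cos θ, -sin θ], [sin θ, cos θ]]
For θ = 0°:
cos(0°) = 1
sin(0°) = 0
R = [[1, 0], [0, 1]]
Apply to (3, 6): [1·3 + (0)·6, 0·3 + 1·6] = (3, 6)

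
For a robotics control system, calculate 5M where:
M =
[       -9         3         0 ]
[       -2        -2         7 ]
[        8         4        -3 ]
5M =
[      -45        15         0 ]
[      -10       -10        35 ]
[       40        20       -15 ]

Scalar multiplication is elementwise: (5M)[i][j] = 5 * M[i][j].
  (5M)[0][0] = 5 * (-9) = -45
  (5M)[0][1] = 5 * (3) = 15
  (5M)[0][2] = 5 * (0) = 0
  (5M)[1][0] = 5 * (-2) = -10
  (5M)[1][1] = 5 * (-2) = -10
  (5M)[1][2] = 5 * (7) = 35
  (5M)[2][0] = 5 * (8) = 40
  (5M)[2][1] = 5 * (4) = 20
  (5M)[2][2] = 5 * (-3) = -15
5M =
[      -45        15         0 ]
[      -10       -10        35 ]
[       40        20       -15 ]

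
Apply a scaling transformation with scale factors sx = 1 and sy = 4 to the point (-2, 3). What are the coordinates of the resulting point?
(-2, 12)

Scaling matrix:
[[1, 0], [0, 4]]
Result: (-2 × 1, 3 × 4) = (-2, 12)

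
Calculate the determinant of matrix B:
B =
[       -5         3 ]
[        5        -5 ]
det(B) = 10

For a 2×2 matrix [[a, b], [c, d]], det = a*d - b*c.
det(B) = (-5)*(-5) - (3)*(5) = 25 - 15 = 10.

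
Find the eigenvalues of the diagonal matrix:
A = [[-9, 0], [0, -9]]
λ₁ = -9, λ₂ = -9

The characteristic polynomial of A is det(A - λI) = (-9 - λ)(-9 - λ) = 0.
The roots are λ = -9 and λ = -9, so the eigenvalues are the diagonal entries.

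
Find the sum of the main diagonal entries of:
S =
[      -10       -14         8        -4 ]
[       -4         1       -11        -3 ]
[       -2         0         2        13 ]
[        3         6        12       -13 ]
tr(S) = -10 + 1 + 2 - 13 = -20

The trace of a square matrix is the sum of its diagonal entries.
Diagonal entries of S: S[0][0] = -10, S[1][1] = 1, S[2][2] = 2, S[3][3] = -13.
tr(S) = -10 + 1 + 2 - 13 = -20.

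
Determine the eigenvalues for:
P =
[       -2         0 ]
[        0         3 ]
λ = -2, 3

Solve det(P - λI) = 0. For a 2×2 matrix the characteristic equation is λ² - (trace)λ + det = 0.
trace(P) = a + d = -2 + 3 = 1.
det(P) = a*d - b*c = (-2)*(3) - (0)*(0) = -6 - 0 = -6.
Characteristic equation: λ² - (1)λ + (-6) = 0.
Discriminant = (1)² - 4*(-6) = 1 + 24 = 25.
λ = (1 ± √25) / 2 = (1 ± 5) / 2 = -2, 3.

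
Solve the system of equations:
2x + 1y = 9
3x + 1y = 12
x = 3, y = 3

Use elimination (row reduction):
Equation 1: 2x + 1y = 9.
Equation 2: 3x + 1y = 12.
Multiply Eq1 by 3 and Eq2 by 2: 6x + 3y = 27;  6x + 2y = 24.
Subtract: (-1)y = -3, so y = 3.
Back-substitute into Eq1: 2x + 1*(3) = 9, so x = 3.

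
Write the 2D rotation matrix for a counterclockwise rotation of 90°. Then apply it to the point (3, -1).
R = [[0, -1], [1, 0]]; R·(3, -1) = (1, 3)

Rotation matrix formula: R(θ) = [[cos θ, -sin θ], [sin θ, cos θ]]
For θ = 90°:
cos(90°) = 0
sin(90°) = 1
R = [[0, -1], [1, 0]]
Apply to (3, -1): [0·3 + (-1)·-1, 1·3 + 0·-1] = (1, 3)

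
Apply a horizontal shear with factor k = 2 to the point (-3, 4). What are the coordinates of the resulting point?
(5, 4)

Shear matrix for horizontal shear with factor k = 2:
[[1, 2], [0, 1]]
Result: (-3, 4) → (5, 4)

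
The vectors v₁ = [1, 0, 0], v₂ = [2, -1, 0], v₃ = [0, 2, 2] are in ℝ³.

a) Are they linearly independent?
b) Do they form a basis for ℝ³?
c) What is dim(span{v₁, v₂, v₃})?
Yes independent, yes basis, dim = 3

Stack v₁, v₂, v₃ as rows of a 3×3 matrix.
[[1, 0, 0]; [2, -1, 0]; [0, 2, 2]] is already lower triangular with nonzero diagonal entries (1, -1, 2), so its determinant is the product of the diagonal entries, det = (1)·(-1)·(2) = -2 ≠ 0, and the rows are linearly independent.
Three linearly independent vectors in ℝ³ form a basis for ℝ³, so dim(span{v₁,v₂,v₃}) = 3.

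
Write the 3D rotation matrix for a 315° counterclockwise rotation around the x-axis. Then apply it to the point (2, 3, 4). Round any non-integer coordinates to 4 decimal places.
R = [[1, 0, 0], [0, √2/2, √2/2], [0, -√2/2, √2/2]]; R·(2, 3, 4) = (2.0000, 4.9497, 0.7071)

Rotation matrix for 315° around x-axis:
cos(315°) = √2/2, sin(315°) = -√2/2
R = [[1, 0, 0], [0, √2/2, √2/2], [0, -√2/2, √2/2]]
Apply to (2, 3, 4): R·[2, 3, 4]ᵀ = (2.0000, 4.9497, 0.7071)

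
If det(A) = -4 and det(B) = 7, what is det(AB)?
-28

Use the multiplicative property of determinants: det(AB) = det(A)*det(B).
det(AB) = (-4)*(7) = -28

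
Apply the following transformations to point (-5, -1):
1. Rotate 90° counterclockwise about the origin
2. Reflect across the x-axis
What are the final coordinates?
(1, 5)

Step 1: Rotate 90° → (1, -5)
Step 2: Reflect across the x-axis → (1, 5)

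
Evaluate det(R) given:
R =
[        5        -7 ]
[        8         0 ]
det(R) = 56

For a 2×2 matrix [[a, b], [c, d]], det = a*d - b*c.
det(R) = (5)*(0) - (-7)*(8) = 0 + 56 = 56.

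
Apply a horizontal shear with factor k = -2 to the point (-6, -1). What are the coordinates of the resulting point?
(-4, -1)

Shear matrix for horizontal shear with factor k = -2:
[[1, -2], [0, 1]]
Result: (-6, -1) → (-4, -1)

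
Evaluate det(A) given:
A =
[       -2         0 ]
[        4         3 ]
det(A) = -6

For a 2×2 matrix [[a, b], [c, d]], det = a*d - b*c.
det(A) = (-2)*(3) - (0)*(4) = -6 - 0 = -6.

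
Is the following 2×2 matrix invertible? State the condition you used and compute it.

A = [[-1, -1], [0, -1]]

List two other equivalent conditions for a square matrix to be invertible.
Yes, invertible; det(A) = 1 ≠ 0. Equivalent conditions: rank(A) = 2; Ax = 0 has only the trivial solution; 0 is not an eigenvalue; the columns of A are linearly independent.

To check invertibility, compute det(A).
The given matrix is triangular, so det(A) equals the product of its diagonal entries = 1 ≠ 0.
Since det(A) ≠ 0, A is invertible.
Equivalent conditions for a square matrix A to be invertible:
- rank(A) = 2 (full rank).
- The homogeneous system Ax = 0 has only the trivial solution x = 0.
- 0 is not an eigenvalue of A.
- The columns (equivalently rows) of A are linearly independent.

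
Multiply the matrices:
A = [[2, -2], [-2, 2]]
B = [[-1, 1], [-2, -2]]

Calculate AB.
[[2, 6], [-2, -6]]

Each entry (i,j) of AB = sum over k of A[i][k]*B[k][j].
(AB)[0][0] = (2)*(-1) + (-2)*(-2) = 2
(AB)[0][1] = (2)*(1) + (-2)*(-2) = 6
(AB)[1][0] = (-2)*(-1) + (2)*(-2) = -2
(AB)[1][1] = (-2)*(1) + (2)*(-2) = -6
AB = [[2, 6], [-2, -6]]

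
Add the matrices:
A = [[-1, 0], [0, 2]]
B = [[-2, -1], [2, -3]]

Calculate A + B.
[[-3, -1], [2, -1]]

Add corresponding elements:
(-1)+(-2)=-3
(0)+(-1)=-1
(0)+(2)=2
(2)+(-3)=-1
A + B = [[-3, -1], [2, -1]]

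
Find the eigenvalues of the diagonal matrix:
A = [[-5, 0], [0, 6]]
λ₁ = -5, λ₂ = 6

The characteristic polynomial of A is det(A - λI) = (-5 - λ)(6 - λ) = 0.
The roots are λ = -5 and λ = 6, so the eigenvalues are the diagonal entries.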